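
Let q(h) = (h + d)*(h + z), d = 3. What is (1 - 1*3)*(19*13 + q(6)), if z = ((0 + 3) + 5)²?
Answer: -1754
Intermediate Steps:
z = 64 (z = (3 + 5)² = 8² = 64)
q(h) = (3 + h)*(64 + h) (q(h) = (h + 3)*(h + 64) = (3 + h)*(64 + h))
(1 - 1*3)*(19*13 + q(6)) = (1 - 1*3)*(19*13 + (192 + 6² + 67*6)) = (1 - 3)*(247 + (192 + 36 + 402)) = -2*(247 + 630) = -2*877 = -1754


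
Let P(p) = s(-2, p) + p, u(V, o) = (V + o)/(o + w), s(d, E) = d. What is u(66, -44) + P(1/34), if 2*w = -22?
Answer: -403/170 ≈ -2.3706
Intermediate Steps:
w = -11 (w = (1/2)*(-22) = -11)
u(V, o) = (V + o)/(-11 + o) (u(V, o) = (V + o)/(o - 11) = (V + o)/(-11 + o))
P(p) = -2 + p
u(66, -44) + P(1/34) = (66 - 44)/(-11 - 44) + (-2 + 1/34) = 22/(-55) + (-2 + 1/34) = -1/55*22 - 67/34 = -2/5 - 67/34 = -403/170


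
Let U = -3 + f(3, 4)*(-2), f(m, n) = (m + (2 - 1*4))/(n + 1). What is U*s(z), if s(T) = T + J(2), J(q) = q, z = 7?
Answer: -153/5 ≈ -30.600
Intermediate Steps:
s(T) = 2 + T (s(T) = T + 2 = 2 + T)
f(m, n) = (-2 + m)/(1 + n) (f(m, n) = (m + (2 - 4))/(1 + n) = (m - 2)/(1 + n) = (-2 + m)/(1 + n))
U = -17/5 (U = -3 + ((-2 + 3)/(1 + 4))*(-2) = -3 + (1/5)*(-2) = -3 - 2/5 = -17/5 ≈ -3.4000)
U*s(z) = -17*(2 + 7)/5 = -17/5*9 = -153/5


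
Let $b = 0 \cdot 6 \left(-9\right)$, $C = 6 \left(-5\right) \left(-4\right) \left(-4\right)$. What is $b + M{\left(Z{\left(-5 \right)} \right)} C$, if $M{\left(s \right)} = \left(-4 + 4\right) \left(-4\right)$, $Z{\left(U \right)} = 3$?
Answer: $0$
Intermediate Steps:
$M{\left(s \right)} = 0$ ($M{\left(s \right)} = 0 \left(-4\right) = 0$)
$C = -480$ ($C = 6 \cdot 20 \left(-4\right) = 6 \left(-80\right) = -480$)
$b = 0$ ($b = 0 \left(-9\right) = 0$)
$b + M{\left(Z{\left(-5 \right)} \right)} C = 0 + 0 \left(-480\right) = 0 + 0 = 0$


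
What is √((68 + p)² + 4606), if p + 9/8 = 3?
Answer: √607265/8 ≈ 97.409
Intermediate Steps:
p = 15/8 (p = -9/8 + 3 = 15/8 ≈ 1.8750)
√((68 + p)² + 4606) = √((68 + 15/8)² + 4606) = √((559/8)² + 4606) = √(312481/64 + 4606) = √(607265/64) = √607265/8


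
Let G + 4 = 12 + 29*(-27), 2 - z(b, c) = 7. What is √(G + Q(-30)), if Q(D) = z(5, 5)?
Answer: 2*I*√195 ≈ 27.928*I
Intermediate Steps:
z(b, c) = -5 (z(b, c) = 2 - 1*7 = 2 - 7 = -5)
Q(D) = -5
G = -775 (G = -4 + (12 + 29*(-27)) = -4 + (12 - 783) = -4 - 771 = -775)
√(G + Q(-30)) = √(-775 - 5) = √(-780) = 2*I*√195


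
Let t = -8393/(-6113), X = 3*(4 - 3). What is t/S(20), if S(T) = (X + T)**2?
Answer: 8393/3233777 ≈ 0.0025954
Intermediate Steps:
X = 3 (X = 3*1 = 3)
t = 8393/6113 (t = -8393*(-1/6113) = 8393/6113 ≈ 1.3730)
S(T) = (3 + T)**2
t/S(20) = 8393/(6113*((3 + 20)**2)) = 8393/(6113*(23**2)) = (8393/6113)/529 = (8393/6113)*(1/529) = 8393/3233777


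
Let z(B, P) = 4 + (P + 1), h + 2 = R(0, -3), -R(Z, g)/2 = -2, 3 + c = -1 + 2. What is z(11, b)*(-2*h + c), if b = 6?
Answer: -66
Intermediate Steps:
c = -2 (c = -3 + (-1 + 2) = -3 + 1 = -2)
R(Z, g) = 4 (R(Z, g) = -2*(-2) = 4)
h = 2 (h = -2 + 4 = 2)
z(B, P) = 5 + P (z(B, P) = 4 + (1 + P) = 5 + P)
z(11, b)*(-2*h + c) = (5 + 6)*(-2*2 - 2) = 11*(-4 - 2) = 11*(-6) = -66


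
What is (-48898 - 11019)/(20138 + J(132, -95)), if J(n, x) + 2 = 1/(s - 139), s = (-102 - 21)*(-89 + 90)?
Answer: -15698254/5275631 ≈ -2.9756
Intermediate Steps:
s = -123 (s = -123*1 = -123)
J(n, x) = -525/262 (J(n, x) = -2 + 1/(-123 - 139) = -2 + 1/(-262) = -2 - 1/262 = -525/262)
(-48898 - 11019)/(20138 + J(132, -95)) = (-48898 - 11019)/(20138 - 525/262) = -59917/5275631/262 = -59917*262/5275631 = -15698254/5275631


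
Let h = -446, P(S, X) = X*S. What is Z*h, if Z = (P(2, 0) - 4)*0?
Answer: 0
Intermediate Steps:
P(S, X) = S*X
Z = 0 (Z = (2*0 - 4)*0 = (0 - 4)*0 = -4*0 = 0)
Z*h = 0*(-446) = 0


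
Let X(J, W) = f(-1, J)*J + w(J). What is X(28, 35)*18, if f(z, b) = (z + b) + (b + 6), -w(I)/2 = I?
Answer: 29736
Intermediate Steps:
w(I) = -2*I
f(z, b) = 6 + z + 2*b (f(z, b) = (b + z) + (6 + b) = 6 + z + 2*b)
X(J, W) = -2*J + J*(5 + 2*J) (X(J, W) = (6 - 1 + 2*J)*J - 2*J = (5 + 2*J)*J - 2*J = J*(5 + 2*J) - 2*J = -2*J + J*(5 + 2*J))
X(28, 35)*18 = (28*(3 + 2*28))*18 = (28*(3 + 56))*18 = (28*59)*18 = 1652*18 = 29736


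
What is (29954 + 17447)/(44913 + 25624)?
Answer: 47401/70537 ≈ 0.67200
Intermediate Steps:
(29954 + 17447)/(44913 + 25624) = 47401/70537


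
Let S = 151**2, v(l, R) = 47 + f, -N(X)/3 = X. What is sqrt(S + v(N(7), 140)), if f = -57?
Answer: sqrt(22791) ≈ 150.97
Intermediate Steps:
N(X) = -3*X
v(l, R) = -10 (v(l, R) = 47 - 57 = -10)
S = 22801
sqrt(S + v(N(7), 140)) = sqrt(22801 - 10) = sqrt(22791)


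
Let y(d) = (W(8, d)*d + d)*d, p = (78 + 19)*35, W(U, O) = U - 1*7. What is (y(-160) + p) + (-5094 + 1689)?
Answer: 51190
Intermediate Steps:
W(U, O) = -7 + U (W(U, O) = U - 7 = -7 + U)
p = 3395 (p = 97*35 = 3395)
y(d) = 2*d² (y(d) = ((-7 + 8)*d + d)*d = (1*d + d)*d = (d + d)*d = (2*d)*d = 2*d²)
(y(-160) + p) + (-5094 + 1689) = (2*(-160)² + 3395) + (-5094 + 1689) = (2*25600 + 3395) - 3405 = (51200 + 3395) - 3405 = 54595 - 3405 = 51190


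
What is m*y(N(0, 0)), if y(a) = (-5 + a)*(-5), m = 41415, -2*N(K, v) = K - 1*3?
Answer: 1449525/2 ≈ 7.2476e+5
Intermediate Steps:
N(K, v) = 3/2 - K/2 (N(K, v) = -(K - 1*3)/2 = -(K - 3)/2 = -(-3 + K)/2 = 3/2 - K/2)
y(a) = 25 - 5*a
m*y(N(0, 0)) = 41415*(25 - 5*(3/2 - ½*0)) = 41415*(25 - 5*(3/2 + 0)) = 41415*(25 - 5*3/2) = 41415*(25 - 15/2) = 41415*(35/2) = 1449525/2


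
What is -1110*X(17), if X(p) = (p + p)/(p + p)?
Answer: -1110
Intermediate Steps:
X(p) = 1 (X(p) = (2*p)/((2*p)) = (2*p)*(1/(2*p)) = 1)
-1110*X(17) = -1110*1 = -1110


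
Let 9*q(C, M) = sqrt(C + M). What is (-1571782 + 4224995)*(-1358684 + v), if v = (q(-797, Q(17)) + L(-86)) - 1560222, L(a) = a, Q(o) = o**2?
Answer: -7744707521296 + 5306426*I*sqrt(127)/9 ≈ -7.7447e+12 + 6.6445e+6*I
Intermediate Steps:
q(C, M) = sqrt(C + M)/9
v = -1560308 + 2*I*sqrt(127)/9 (v = (sqrt(-797 + 17**2)/9 - 86) - 1560222 = (sqrt(-797 + 289)/9 - 86) - 1560222 = (sqrt(-508)/9 - 86) - 1560222 = ((2*I*sqrt(127))/9 - 86) - 1560222 = (2*I*sqrt(127)/9 - 86) - 1560222 = (-86 + 2*I*sqrt(127)/9) - 1560222 = -1560308 + 2*I*sqrt(127)/9 ≈ -1.5603e+6 + 2.5043*I)
(-1571782 + 4224995)*(-1358684 + v) = (-1571782 + 4224995)*(-1358684 + (-1560308 + 2*I*sqrt(127)/9)) = 2653213*(-2918992 + 2*I*sqrt(127)/9) = -7744707521296 + 5306426*I*sqrt(127)/9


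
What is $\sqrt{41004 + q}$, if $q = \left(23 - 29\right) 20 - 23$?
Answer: $\sqrt{40861} \approx 202.14$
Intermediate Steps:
$q = -143$ ($q = \left(23 - 29\right) 20 - 23 = \left(-6\right) 20 - 23 = -120 - 23 = -143$)
$\sqrt{41004 + q} = \sqrt{41004 - 143} = \sqrt{40861}$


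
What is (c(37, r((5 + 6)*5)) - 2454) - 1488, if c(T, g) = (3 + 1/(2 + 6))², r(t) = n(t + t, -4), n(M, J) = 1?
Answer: -251663/64 ≈ -3932.2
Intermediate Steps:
r(t) = 1
c(T, g) = 625/64 (c(T, g) = (3 + 1/8)² = (3 + ⅛)² = (25/8)² = 625/64)
(c(37, r((5 + 6)*5)) - 2454) - 1488 = (625/64 - 2454) - 1488 = -156431/64 - 1488 = -251663/64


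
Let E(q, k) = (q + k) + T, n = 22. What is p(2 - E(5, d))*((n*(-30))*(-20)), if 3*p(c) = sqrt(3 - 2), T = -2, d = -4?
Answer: 4400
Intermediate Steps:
E(q, k) = -2 + k + q (E(q, k) = (q + k) - 2 = (k + q) - 2 = -2 + k + q)
p(c) = 1/3 (p(c) = sqrt(3 - 2)/3 = sqrt(1)/3 = (1/3)*1 = 1/3)
p(2 - E(5, d))*((n*(-30))*(-20)) = ((22*(-30))*(-20))/3 = (-660*(-20))/3 = (1/3)*13200 = 4400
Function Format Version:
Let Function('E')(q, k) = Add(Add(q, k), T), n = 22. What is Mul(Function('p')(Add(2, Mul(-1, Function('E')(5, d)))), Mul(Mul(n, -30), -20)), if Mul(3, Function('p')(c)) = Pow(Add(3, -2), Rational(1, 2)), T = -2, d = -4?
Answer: 4400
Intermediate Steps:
Function('E')(q, k) = Add(-2, k, q) (Function('E')(q, k) = Add(Add(q, k), -2) = Add(Add(k, q), -2) = Add(-2, k, q))
Function('p')(c) = Rational(1, 3) (Function('p')(c) = Mul(Rational(1, 3), Pow(Add(3, -2), Rational(1, 2))) = Mul(Rational(1, 3), Pow(1, Rational(1, 2))) = Mul(Rational(1, 3), 1) = Rational(1, 3))
Mul(Function('p')(Add(2, Mul(-1, Function('E')(5, d)))), Mul(Mul(n, -30), -20)) = Mul(Rational(1, 3), Mul(Mul(22, -30), -20)) = Mul(Rational(1, 3), Mul(-660, -20)) = Mul(Rational(1, 3), 13200) = 4400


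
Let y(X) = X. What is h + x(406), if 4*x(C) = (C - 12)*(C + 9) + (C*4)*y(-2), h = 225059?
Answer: 530249/2 ≈ 2.6512e+5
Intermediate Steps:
x(C) = -2*C + (-12 + C)*(9 + C)/4 (x(C) = ((C - 12)*(C + 9) + (C*4)*(-2))/4 = ((-12 + C)*(9 + C) + (4*C)*(-2))/4 = ((-12 + C)*(9 + C) - 8*C)/4 = (-8*C + (-12 + C)*(9 + C))/4 = -2*C + (-12 + C)*(9 + C)/4)
h + x(406) = 225059 + (-27 - 11/4*406 + (1/4)*406**2) = 225059 + (-27 - 2233/2 + (1/4)*164836) = 225059 + (-27 - 2233/2 + 41209) = 225059 + 80131/2 = 530249/2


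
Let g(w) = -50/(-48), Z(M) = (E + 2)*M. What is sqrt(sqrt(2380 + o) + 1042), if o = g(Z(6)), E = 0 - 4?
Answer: sqrt(37512 + 3*sqrt(342870))/6 ≈ 33.027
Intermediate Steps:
E = -4
Z(M) = -2*M (Z(M) = (-4 + 2)*M = -2*M)
g(w) = 25/24 (g(w) = -50*(-1/48) = 25/24)
o = 25/24 ≈ 1.0417
sqrt(sqrt(2380 + o) + 1042) = sqrt(sqrt(2380 + 25/24) + 1042) = sqrt(sqrt(57145/24) + 1042) = sqrt(sqrt(342870)/12 + 1042) = sqrt(1042 + sqrt(342870)/12)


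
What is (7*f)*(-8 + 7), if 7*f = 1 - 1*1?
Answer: 0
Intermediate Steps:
f = 0 (f = (1 - 1*1)/7 = (1 - 1)/7 = (⅐)*0 = 0)
(7*f)*(-8 + 7) = (7*0)*(-8 + 7) = 0*(-1) = 0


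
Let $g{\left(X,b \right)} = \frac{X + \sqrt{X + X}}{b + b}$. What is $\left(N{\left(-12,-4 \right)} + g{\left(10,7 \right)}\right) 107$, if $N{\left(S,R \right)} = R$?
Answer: $- \frac{2461}{7} + \frac{107 \sqrt{5}}{7} \approx -317.39$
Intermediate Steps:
$g{\left(X,b \right)} = \frac{X + \sqrt{2} \sqrt{X}}{2 b}$ ($g{\left(X,b \right)} = \frac{X + \sqrt{2 X}}{2 b} = \left(X + \sqrt{2} \sqrt{X}\right) \frac{1}{2 b} = \frac{X + \sqrt{2} \sqrt{X}}{2 b}$)
$\left(N{\left(-12,-4 \right)} + g{\left(10,7 \right)}\right) 107 = \left(-4 + \frac{10 + \sqrt{2} \sqrt{10}}{2 \cdot 7}\right) 107 = \left(-4 + \frac{1}{2} \cdot \frac{1}{7} \left(10 + 2 \sqrt{5}\right)\right) 107 = \left(-4 + \left(\frac{5}{7} + \frac{\sqrt{5}}{7}\right)\right) 107 = \left(- \frac{23}{7} + \frac{\sqrt{5}}{7}\right) 107 = - \frac{2461}{7} + \frac{107 \sqrt{5}}{7}$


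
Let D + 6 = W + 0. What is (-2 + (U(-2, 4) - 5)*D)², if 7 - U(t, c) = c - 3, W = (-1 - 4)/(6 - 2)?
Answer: 1369/16 ≈ 85.563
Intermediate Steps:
W = -5/4 ≈ -1.2500
D = -29/4 (D = -6 + (-5/4 + 0) = -6 - 5/4 = -29/4 ≈ -7.2500)
U(t, c) = 10 - c (U(t, c) = 7 - (c - 3) = 7 - (-3 + c) = 7 + (3 - c) = 10 - c)
(-2 + (U(-2, 4) - 5)*D)² = (-2 + ((10 - 1*4) - 5)*(-29/4))² = (-2 + ((10 - 4) - 5)*(-29/4))² = (-2 + (6 - 5)*(-29/4))² = (-2 + 1*(-29/4))² = (-2 - 29/4)² = (-37/4)² = 1369/16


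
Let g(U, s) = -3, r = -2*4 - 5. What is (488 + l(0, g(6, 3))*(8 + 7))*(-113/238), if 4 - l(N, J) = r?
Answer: -83959/238 ≈ -352.77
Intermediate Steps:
r = -13 (r = -8 - 5 = -13)
l(N, J) = 17 (l(N, J) = 4 - 1*(-13) = 4 + 13 = 17)
(488 + l(0, g(6, 3))*(8 + 7))*(-113/238) = (488 + 17*(8 + 7))*(-113/238) = (488 + 17*15)*(-113*1/238) = (488 + 255)*(-113/238) = 743*(-113/238) = -83959/238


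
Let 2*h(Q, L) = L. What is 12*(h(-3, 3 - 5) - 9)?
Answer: -120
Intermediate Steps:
h(Q, L) = L/2
12*(h(-3, 3 - 5) - 9) = 12*((3 - 5)/2 - 9) = 12*((1/2)*(-2) - 9) = 12*(-1 - 9) = 12*(-10) = -120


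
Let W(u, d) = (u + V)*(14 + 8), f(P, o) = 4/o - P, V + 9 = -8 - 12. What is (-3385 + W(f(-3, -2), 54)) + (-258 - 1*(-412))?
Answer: -3847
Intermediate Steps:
V = -29 (V = -9 + (-8 - 12) = -9 - 20 = -29)
f(P, o) = -P + 4/o
W(u, d) = -638 + 22*u (W(u, d) = (u - 29)*(14 + 8) = (-29 + u)*22 = -638 + 22*u)
(-3385 + W(f(-3, -2), 54)) + (-258 - 1*(-412)) = (-3385 + (-638 + 22*(-1*(-3) + 4/(-2)))) + (-258 - 1*(-412)) = (-3385 + (-638 + 22*(3 + 4*(-1/2)))) + (-258 + 412) = (-3385 + (-638 + 22*(3 - 2))) + 154 = (-3385 + (-638 + 22*1)) + 154 = (-3385 + (-638 + 22)) + 154 = (-3385 - 616) + 154 = -4001 + 154 = -3847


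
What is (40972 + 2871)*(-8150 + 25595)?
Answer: 764841135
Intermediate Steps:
(40972 + 2871)*(-8150 + 25595) = 43843*17445 = 764841135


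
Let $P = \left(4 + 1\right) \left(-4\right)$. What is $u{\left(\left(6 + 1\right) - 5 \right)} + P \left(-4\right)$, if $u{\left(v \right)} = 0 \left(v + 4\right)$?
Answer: $80$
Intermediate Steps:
$u{\left(v \right)} = 0$ ($u{\left(v \right)} = 0 \left(4 + v\right) = 0$)
$P = -20$ ($P = 5 \left(-4\right) = -20$)
$u{\left(\left(6 + 1\right) - 5 \right)} + P \left(-4\right) = 0 - -80 = 0 + 80 = 80$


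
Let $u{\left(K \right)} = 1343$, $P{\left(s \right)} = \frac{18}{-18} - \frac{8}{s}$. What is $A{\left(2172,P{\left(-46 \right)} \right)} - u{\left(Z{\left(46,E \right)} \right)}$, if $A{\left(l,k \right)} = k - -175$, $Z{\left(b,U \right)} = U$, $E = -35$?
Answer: $- \frac{26883}{23} \approx -1168.8$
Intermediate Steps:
$P{\left(s \right)} = -1 - \frac{8}{s}$ ($P{\left(s \right)} = 18 \left(- \frac{1}{18}\right) - \frac{8}{s} = -1 - \frac{8}{s}$)
$A{\left(l,k \right)} = 175 + k$ ($A{\left(l,k \right)} = k + 175 = 175 + k$)
$A{\left(2172,P{\left(-46 \right)} \right)} - u{\left(Z{\left(46,E \right)} \right)} = \left(175 + \frac{-8 - -46}{-46}\right) - 1343 = \left(175 - \frac{-8 + 46}{46}\right) - 1343 = \left(175 - \frac{19}{23}\right) - 1343 = \frac{4006}{23} - 1343 = - \frac{26883}{23}$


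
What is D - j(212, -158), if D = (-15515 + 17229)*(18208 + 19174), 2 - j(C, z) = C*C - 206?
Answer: 64117484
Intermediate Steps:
j(C, z) = 208 - C² (j(C, z) = 2 - (C*C - 206) = 2 - (C² - 206) = 2 - (-206 + C²) = 2 + (206 - C²) = 208 - C²)
D = 64072748 (D = 1714*37382 = 64072748)
D - j(212, -158) = 64072748 - (208 - 1*212²) = 64072748 - (208 - 1*44944) = 64072748 - (208 - 44944) = 64072748 - 1*(-44736) = 64072748 + 44736 = 64117484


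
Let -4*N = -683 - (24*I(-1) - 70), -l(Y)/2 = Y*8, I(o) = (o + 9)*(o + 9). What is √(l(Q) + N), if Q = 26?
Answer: √485/2 ≈ 11.011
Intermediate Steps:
I(o) = (9 + o)² (I(o) = (9 + o)*(9 + o) = (9 + o)²)
l(Y) = -16*Y (l(Y) = -2*Y*8 = -16*Y)
N = 2149/4 (N = -(-683 - (24*(9 - 1)² - 70))/4 = -(-683 - (24*8² - 70))/4 = -(-683 - (24*64 - 70))/4 = -(-683 - (1536 - 70))/4 = -(-683 - 1*1466)/4 = -(-683 - 1466)/4 = -¼*(-2149) = 2149/4 ≈ 537.25)
√(l(Q) + N) = √(-16*26 + 2149/4) = √(-416 + 2149/4) = √(485/4) = √485/2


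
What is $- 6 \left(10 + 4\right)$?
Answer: $-84$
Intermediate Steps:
$- 6 \left(10 + 4\right) = \left(-6\right) 14 = -84$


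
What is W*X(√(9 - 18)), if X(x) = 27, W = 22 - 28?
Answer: -162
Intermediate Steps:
W = -6
W*X(√(9 - 18)) = -6*27 = -162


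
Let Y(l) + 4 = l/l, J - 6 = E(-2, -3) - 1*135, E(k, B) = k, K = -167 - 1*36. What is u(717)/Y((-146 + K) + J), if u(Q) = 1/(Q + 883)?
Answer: -1/4800 ≈ -0.00020833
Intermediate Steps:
u(Q) = 1/(883 + Q)
K = -203 (K = -167 - 36 = -203)
J = -131 (J = 6 + (-2 - 1*135) = 6 + (-2 - 135) = 6 - 137 = -131)
Y(l) = -3 (Y(l) = -4 + l/l = -4 + 1 = -3)
u(717)/Y((-146 + K) + J) = 1/((883 + 717)*(-3)) = -⅓/1600 = (1/1600)*(-⅓) = -1/4800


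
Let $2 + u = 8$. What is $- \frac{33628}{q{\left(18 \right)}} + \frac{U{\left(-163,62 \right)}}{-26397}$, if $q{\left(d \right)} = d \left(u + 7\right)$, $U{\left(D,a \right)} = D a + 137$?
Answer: $- \frac{49185865}{343161} \approx -143.33$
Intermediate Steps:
$u = 6$ ($u = -2 + 8 = 6$)
$U{\left(D,a \right)} = 137 + D a$
$q{\left(d \right)} = 13 d$ ($q{\left(d \right)} = d \left(6 + 7\right) = d 13 = 13 d$)
$- \frac{33628}{q{\left(18 \right)}} + \frac{U{\left(-163,62 \right)}}{-26397} = - \frac{33628}{13 \cdot 18} + \frac{137 - 10106}{-26397} = - \frac{33628}{234} + \left(137 - 10106\right) \left(- \frac{1}{26397}\right) = \left(-33628\right) \frac{1}{234} - - \frac{3323}{8799} = - \frac{16814}{117} + \frac{3323}{8799} = - \frac{49185865}{343161}$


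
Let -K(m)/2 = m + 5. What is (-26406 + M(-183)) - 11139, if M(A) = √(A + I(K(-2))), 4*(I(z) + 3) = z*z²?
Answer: -37545 + 4*I*√15 ≈ -37545.0 + 15.492*I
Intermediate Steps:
K(m) = -10 - 2*m (K(m) = -2*(m + 5) = -2*(5 + m) = -10 - 2*m)
I(z) = -3 + z³/4 (I(z) = -3 + (z*z²)/4 = -3 + z³/4)
M(A) = √(-57 + A) (M(A) = √(A + (-3 + (-10 - 2*(-2))³/4)) = √(A + (-3 + (-10 + 4)³/4)) = √(A + (-3 + (¼)*(-6)³)) = √(A + (-3 + (¼)*(-216))) = √(A + (-3 - 54)) = √(A - 57) = √(-57 + A))
(-26406 + M(-183)) - 11139 = (-26406 + √(-57 - 183)) - 11139 = (-26406 + √(-240)) - 11139 = (-26406 + 4*I*√15) - 11139 = -37545 + 4*I*√15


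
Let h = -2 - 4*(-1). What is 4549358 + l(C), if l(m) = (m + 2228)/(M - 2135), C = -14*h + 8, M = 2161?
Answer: 59142758/13 ≈ 4.5494e+6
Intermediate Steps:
h = 2 (h = -2 + 4 = 2)
C = -20 (C = -14*2 + 8 = -28 + 8 = -20)
l(m) = 1114/13 + m/26 (l(m) = (m + 2228)/(2161 - 2135) = (2228 + m)/26 = 1114/13 + m/26)
4549358 + l(C) = 4549358 + (1114/13 + (1/26)*(-20)) = 4549358 + (1114/13 - 10/13) = 4549358 + 1104/13 = 59142758/13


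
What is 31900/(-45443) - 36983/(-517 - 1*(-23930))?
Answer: -83706661/36688171 ≈ -2.2816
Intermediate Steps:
31900/(-45443) - 36983/(-517 - 1*(-23930)) = 31900*(-1/45443) - 36983/(-517 + 23930) = -1100/1567 - 36983/23413 = -83706661/36688171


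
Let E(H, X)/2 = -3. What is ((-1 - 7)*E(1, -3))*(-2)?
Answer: -96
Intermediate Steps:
E(H, X) = -6 (E(H, X) = 2*(-3) = -6)
((-1 - 7)*E(1, -3))*(-2) = ((-1 - 7)*(-6))*(-2) = -8*(-6)*(-2) = 48*(-2) = -96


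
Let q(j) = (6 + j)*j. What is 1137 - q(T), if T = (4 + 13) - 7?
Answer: 977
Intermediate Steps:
T = 10 (T = 17 - 7 = 10)
q(j) = j*(6 + j)
1137 - q(T) = 1137 - 10*(6 + 10) = 1137 - 10*16 = 1137 - 1*160 = 1137 - 160 = 977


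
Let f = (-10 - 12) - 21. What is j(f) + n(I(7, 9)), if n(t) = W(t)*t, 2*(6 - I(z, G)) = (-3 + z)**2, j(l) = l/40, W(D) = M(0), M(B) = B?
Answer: -43/40 ≈ -1.0750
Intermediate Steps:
W(D) = 0
f = -43 (f = -22 - 21 = -43)
j(l) = l/40 (j(l) = l*(1/40) = l/40)
I(z, G) = 6 - (-3 + z)**2/2
n(t) = 0 (n(t) = 0*t = 0)
j(f) + n(I(7, 9)) = (1/40)*(-43) + 0 = -43/40 + 0 = -43/40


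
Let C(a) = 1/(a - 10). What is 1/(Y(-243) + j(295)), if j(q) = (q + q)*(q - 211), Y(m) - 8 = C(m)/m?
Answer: 61479/3047391073 ≈ 2.0174e-5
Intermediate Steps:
C(a) = 1/(-10 + a)
Y(m) = 8 + 1/(m*(-10 + m)) (Y(m) = 8 + 1/((-10 + m)*m) = 8 + 1/(m*(-10 + m)))
j(q) = 2*q*(-211 + q) (j(q) = (2*q)*(-211 + q) = 2*q*(-211 + q))
1/(Y(-243) + j(295)) = 1/((8 + 1/((-243)*(-10 - 243))) + 2*295*(-211 + 295)) = 1/((8 - 1/243/(-253)) + 2*295*84) = 1/((8 - 1/243*(-1/253)) + 49560) = 1/((8 + 1/61479) + 49560) = 1/(491833/61479 + 49560) = 1/(3047391073/61479) = 61479/3047391073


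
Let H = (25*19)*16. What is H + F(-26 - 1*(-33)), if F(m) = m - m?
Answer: 7600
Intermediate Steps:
F(m) = 0
H = 7600 (H = 475*16 = 7600)
H + F(-26 - 1*(-33)) = 7600 + 0 = 7600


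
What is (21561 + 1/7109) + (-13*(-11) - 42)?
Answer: 153995159/7109 ≈ 21662.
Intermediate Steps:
(21561 + 1/7109) + (-13*(-11) - 42) = (21561 + 1/7109) + (143 - 42) = 153277150/7109 + 101 = 153995159/7109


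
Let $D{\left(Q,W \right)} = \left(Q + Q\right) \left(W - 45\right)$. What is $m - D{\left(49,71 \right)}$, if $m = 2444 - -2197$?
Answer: $2093$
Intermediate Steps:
$D{\left(Q,W \right)} = 2 Q \left(-45 + W\right)$
$m = 4641$ ($m = 2444 + 2197 = 4641$)
$m - D{\left(49,71 \right)} = 4641 - 2 \cdot 49 \left(-45 + 71\right) = 4641 - 2 \cdot 49 \cdot 26 = 4641 - 2548 = 2093$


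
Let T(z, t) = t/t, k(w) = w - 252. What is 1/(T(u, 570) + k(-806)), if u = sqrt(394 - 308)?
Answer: -1/1057 ≈ -0.00094607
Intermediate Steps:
k(w) = -252 + w
u = sqrt(86) ≈ 9.2736
T(z, t) = 1
1/(T(u, 570) + k(-806)) = 1/(1 + (-252 - 806)) = 1/(1 - 1058) = 1/(-1057) = -1/1057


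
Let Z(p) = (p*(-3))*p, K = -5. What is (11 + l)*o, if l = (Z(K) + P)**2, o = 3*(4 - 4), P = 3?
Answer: 0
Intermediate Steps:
Z(p) = -3*p**2 (Z(p) = (-3*p)*p = -3*p**2)
o = 0 (o = 3*0 = 0)
l = 5184 (l = (-3*(-5)**2 + 3)**2 = (-3*25 + 3)**2 = (-75 + 3)**2 = (-72)**2 = 5184)
(11 + l)*o = (11 + 5184)*0 = 5195*0 = 0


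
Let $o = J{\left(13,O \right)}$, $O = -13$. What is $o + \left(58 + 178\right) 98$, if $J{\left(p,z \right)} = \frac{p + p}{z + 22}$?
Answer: $\frac{208178}{9} \approx 23131.0$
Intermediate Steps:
$J{\left(p,z \right)} = \frac{2 p}{22 + z}$
$o = \frac{26}{9}$ ($o = 2 \cdot 13 \frac{1}{22 - 13} = 2 \cdot 13 \cdot \frac{1}{9} = \frac{26}{9} \approx 2.8889$)
$o + \left(58 + 178\right) 98 = \frac{26}{9} + \left(58 + 178\right) 98 = \frac{26}{9} + 236 \cdot 98 = \frac{26}{9} + 23128 = \frac{208178}{9}$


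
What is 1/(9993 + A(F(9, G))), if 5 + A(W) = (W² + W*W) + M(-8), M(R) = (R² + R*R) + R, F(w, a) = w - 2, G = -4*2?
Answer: 1/10206 ≈ 9.7982e-5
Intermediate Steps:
G = -8
F(w, a) = -2 + w
M(R) = R + 2*R² (M(R) = (R² + R²) + R = 2*R² + R = R + 2*R²)
A(W) = 115 + 2*W² (A(W) = -5 + ((W² + W*W) - 8*(1 + 2*(-8))) = -5 + ((W² + W²) - 8*(1 - 16)) = -5 + (2*W² - 8*(-15)) = -5 + (2*W² + 120) = -5 + (120 + 2*W²) = 115 + 2*W²)
1/(9993 + A(F(9, G))) = 1/(9993 + (115 + 2*(-2 + 9)²)) = 1/(9993 + (115 + 2*7²)) = 1/(9993 + (115 + 2*49)) = 1/(9993 + (115 + 98)) = 1/(9993 + 213) = 1/10206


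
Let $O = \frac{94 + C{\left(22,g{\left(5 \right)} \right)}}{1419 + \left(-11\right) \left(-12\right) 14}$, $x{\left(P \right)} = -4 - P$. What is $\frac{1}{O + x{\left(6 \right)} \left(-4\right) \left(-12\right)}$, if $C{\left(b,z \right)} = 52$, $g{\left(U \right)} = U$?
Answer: $- \frac{3267}{1568014} \approx -0.0020835$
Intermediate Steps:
$O = \frac{146}{3267}$ ($O = \frac{94 + 52}{1419 + \left(-11\right) \left(-12\right) 14} = \frac{146}{1419 + 132 \cdot 14} = \frac{146}{1419 + 1848} = \frac{146}{3267} \approx 0.044689$)
$\frac{1}{O + x{\left(6 \right)} \left(-4\right) \left(-12\right)} = \frac{1}{\frac{146}{3267} + \left(-4 - 6\right) \left(-4\right) \left(-12\right)} = \frac{1}{\frac{146}{3267} + \left(-10\right) \left(-4\right) \left(-12\right)} = \frac{1}{\frac{146}{3267} + 40 \left(-12\right)} = \frac{1}{\frac{146}{3267} - 480} = \frac{1}{- \frac{1568014}{3267}} = - \frac{3267}{1568014}$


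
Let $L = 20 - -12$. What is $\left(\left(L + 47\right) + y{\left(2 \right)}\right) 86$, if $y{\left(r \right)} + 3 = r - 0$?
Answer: $6708$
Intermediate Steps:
$L = 32$ ($L = 20 + 12 = 32$)
$y{\left(r \right)} = -3 + r$ ($y{\left(r \right)} = -3 + \left(r - 0\right) = -3 + \left(r + 0\right) = -3 + r$)
$\left(\left(L + 47\right) + y{\left(2 \right)}\right) 86 = \left(\left(32 + 47\right) + \left(-3 + 2\right)\right) 86 = \left(79 - 1\right) 86 = 78 \cdot 86 = 6708$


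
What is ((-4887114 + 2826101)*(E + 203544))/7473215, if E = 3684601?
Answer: -1602703478177/1494643 ≈ -1.0723e+6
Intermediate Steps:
((-4887114 + 2826101)*(E + 203544))/7473215 = ((-4887114 + 2826101)*(3684601 + 203544))/7473215 = -2061013*3888145*(1/7473215) = -8013517390885*1/7473215 = -1602703478177/1494643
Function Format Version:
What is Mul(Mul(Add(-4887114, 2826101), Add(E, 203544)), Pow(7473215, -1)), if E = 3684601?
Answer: Rational(-1602703478177, 1494643) ≈ -1.0723e+6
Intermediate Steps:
Mul(Mul(Add(-4887114, 2826101), Add(E, 203544)), Pow(7473215, -1)) = Mul(Mul(Add(-4887114, 2826101), Add(3684601, 203544)), Pow(7473215, -1)) = Mul(Mul(-2061013, 3888145), Rational(1, 7473215)) = Mul(-8013517390885, Rational(1, 7473215)) = Rational(-1602703478177, 1494643)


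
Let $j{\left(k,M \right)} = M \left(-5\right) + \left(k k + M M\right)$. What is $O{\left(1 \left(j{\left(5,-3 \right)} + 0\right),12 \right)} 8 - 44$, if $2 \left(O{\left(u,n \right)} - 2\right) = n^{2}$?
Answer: $548$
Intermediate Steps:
$j{\left(k,M \right)} = M^{2} + k^{2} - 5 M$ ($j{\left(k,M \right)} = - 5 M + \left(k^{2} + M^{2}\right) = - 5 M + \left(M^{2} + k^{2}\right) = M^{2} + k^{2} - 5 M$)
$O{\left(u,n \right)} = 2 + \frac{n^{2}}{2}$
$O{\left(1 \left(j{\left(5,-3 \right)} + 0\right),12 \right)} 8 - 44 = \left(2 + \frac{12^{2}}{2}\right) 8 - 44 = \left(2 + \frac{1}{2} \cdot 144\right) 8 - 44 = \left(2 + 72\right) 8 - 44 = 74 \cdot 8 - 44 = 592 - 44 = 548$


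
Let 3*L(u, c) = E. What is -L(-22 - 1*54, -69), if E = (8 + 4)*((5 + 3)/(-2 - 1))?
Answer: 32/3 ≈ 10.667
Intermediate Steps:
E = -32 (E = 12*(8/(-3)) = 12*(8*(-1/3)) = 12*(-8/3) = -32)
L(u, c) = -32/3 (L(u, c) = (1/3)*(-32) = -32/3)
-L(-22 - 1*54, -69) = -1*(-32/3) = 32/3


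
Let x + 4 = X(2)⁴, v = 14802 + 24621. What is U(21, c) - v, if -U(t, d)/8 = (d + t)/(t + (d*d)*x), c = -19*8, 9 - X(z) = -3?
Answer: -18883307488979/478992149 ≈ -39423.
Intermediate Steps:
X(z) = 12 (X(z) = 9 - 1*(-3) = 9 + 3 = 12)
c = -152
v = 39423
x = 20732 (x = -4 + 12⁴ = -4 + 20736 = 20732)
U(t, d) = -8*(d + t)/(t + 20732*d²) (U(t, d) = -8*(d + t)/(t + (d*d)*20732) = -8*(d + t)/(t + d²*20732) = -8*(d + t)/(t + 20732*d²))
U(21, c) - v = 8*(-152 + 21)/(-1*21 - 20732*(-152)²) - 1*39423 = 8*(-131)/(-21 - 20732*23104) - 39423 = 8*(-131)/(-21 - 478992128) - 39423 = 8*(-131)/(-478992149) - 39423 = 8*(-1/478992149)*(-131) - 39423 = 1048/478992149 - 39423 = -18883307488979/478992149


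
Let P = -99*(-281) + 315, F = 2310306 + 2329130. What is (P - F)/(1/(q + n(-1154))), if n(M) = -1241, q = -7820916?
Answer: 36070328218414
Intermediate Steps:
F = 4639436
P = 28134 (P = 27819 + 315 = 28134)
(P - F)/(1/(q + n(-1154))) = (28134 - 1*4639436)/(1/(-7820916 - 1241)) = (28134 - 4639436)/(1/(-7822157)) = -4611302/(-1/7822157) = -4611302*(-7822157) = 36070328218414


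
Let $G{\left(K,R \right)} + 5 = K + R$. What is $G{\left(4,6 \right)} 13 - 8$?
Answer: $57$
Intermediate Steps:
$G{\left(K,R \right)} = -5 + K + R$ ($G{\left(K,R \right)} = -5 + \left(K + R\right) = -5 + K + R$)
$G{\left(4,6 \right)} 13 - 8 = \left(-5 + 4 + 6\right) 13 - 8 = 5 \cdot 13 - 8 = 65 - 8 = 57$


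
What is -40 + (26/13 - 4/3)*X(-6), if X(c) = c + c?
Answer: -48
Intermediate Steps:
X(c) = 2*c
-40 + (26/13 - 4/3)*X(-6) = -40 + (26/13 - 4/3)*(2*(-6)) = -40 + (26*(1/13) - 4*1/3)*(-12) = -40 + (2 - 4/3)*(-12) = -40 + (2/3)*(-12) = -40 - 8 = -48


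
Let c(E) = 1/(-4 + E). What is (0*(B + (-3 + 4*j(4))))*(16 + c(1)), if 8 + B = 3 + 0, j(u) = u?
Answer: 0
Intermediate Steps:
B = -5 (B = -8 + (3 + 0) = -8 + 3 = -5)
(0*(B + (-3 + 4*j(4))))*(16 + c(1)) = (0*(-5 + (-3 + 4*4)))*(16 + 1/(-4 + 1)) = (0*(-5 + (-3 + 16)))*(16 + 1/(-3)) = (0*(-5 + 13))*(16 - 1/3) = (0*8)*(47/3) = 0*(47/3) = 0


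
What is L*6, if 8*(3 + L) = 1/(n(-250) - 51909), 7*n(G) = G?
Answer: -26180157/1454452 ≈ -18.000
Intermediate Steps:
n(G) = G/7
L = -8726719/2908904 (L = -3 + 1/(8*((⅐)*(-250) - 51909)) = -3 + 1/(8*(-250/7 - 51909)) = -3 + 1/(8*(-363613/7)) = -3 + (⅛)*(-7/363613) = -3 - 7/2908904 = -8726719/2908904 ≈ -3.0000)
L*6 = -8726719/2908904*6 = -26180157/1454452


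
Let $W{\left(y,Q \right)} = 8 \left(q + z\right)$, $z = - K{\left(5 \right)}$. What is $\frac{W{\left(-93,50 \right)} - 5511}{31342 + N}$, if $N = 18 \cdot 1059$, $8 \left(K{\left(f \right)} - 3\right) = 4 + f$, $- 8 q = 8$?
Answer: $- \frac{1388}{12601} \approx -0.11015$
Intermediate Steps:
$q = -1$ ($q = \left(- \frac{1}{8}\right) 8 = -1$)
$K{\left(f \right)} = \frac{7}{2} + \frac{f}{8}$ ($K{\left(f \right)} = 3 + \frac{4 + f}{8} = 3 + \left(\frac{1}{2} + \frac{f}{8}\right) = \frac{7}{2} + \frac{f}{8}$)
$z = - \frac{33}{8}$ ($z = - (\frac{7}{2} + \frac{1}{8} \cdot 5) = - (\frac{7}{2} + \frac{5}{8}) = \left(-1\right) \frac{33}{8} = - \frac{33}{8} \approx -4.125$)
$W{\left(y,Q \right)} = -41$ ($W{\left(y,Q \right)} = 8 \left(-1 - \frac{33}{8}\right) = 8 \left(- \frac{41}{8}\right) = -41$)
$N = 19062$
$\frac{W{\left(-93,50 \right)} - 5511}{31342 + N} = \frac{-41 - 5511}{31342 + 19062} = - \frac{5552}{50404} = \left(-5552\right) \frac{1}{50404} = - \frac{1388}{12601}$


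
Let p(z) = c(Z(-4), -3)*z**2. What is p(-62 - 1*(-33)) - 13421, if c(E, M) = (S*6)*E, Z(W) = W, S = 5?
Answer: -114341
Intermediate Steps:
c(E, M) = 30*E (c(E, M) = (5*6)*E = 30*E)
p(z) = -120*z**2 (p(z) = (30*(-4))*z**2 = -120*z**2)
p(-62 - 1*(-33)) - 13421 = -120*(-62 - 1*(-33))**2 - 13421 = -120*(-62 + 33)**2 - 13421 = -120*(-29)**2 - 13421 = -120*841 - 13421 = -100920 - 13421 = -114341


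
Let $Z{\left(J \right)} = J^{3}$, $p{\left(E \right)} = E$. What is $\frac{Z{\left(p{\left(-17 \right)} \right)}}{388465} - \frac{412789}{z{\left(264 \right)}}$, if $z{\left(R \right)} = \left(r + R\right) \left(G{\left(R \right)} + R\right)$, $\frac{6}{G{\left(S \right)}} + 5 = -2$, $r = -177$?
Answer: $- \frac{1123265880097}{62253070110} \approx -18.044$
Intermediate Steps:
$G{\left(S \right)} = - \frac{6}{7}$ ($G{\left(S \right)} = \frac{6}{-5 - 2} = \frac{6}{-7} = 6 \left(- \frac{1}{7}\right) = - \frac{6}{7}$)
$z{\left(R \right)} = \left(-177 + R\right) \left(- \frac{6}{7} + R\right)$
$\frac{Z{\left(p{\left(-17 \right)} \right)}}{388465} - \frac{412789}{z{\left(264 \right)}} = \frac{\left(-17\right)^{3}}{388465} - \frac{412789}{\frac{1062}{7} + 264^{2} - \frac{328680}{7}} = \left(-4913\right) \frac{1}{388465} - \frac{412789}{\frac{1062}{7} + 69696 - \frac{328680}{7}} = - \frac{4913}{388465} - \frac{412789}{\frac{160254}{7}} = - \frac{4913}{388465} - \frac{2889523}{160254} = - \frac{1123265880097}{62253070110}$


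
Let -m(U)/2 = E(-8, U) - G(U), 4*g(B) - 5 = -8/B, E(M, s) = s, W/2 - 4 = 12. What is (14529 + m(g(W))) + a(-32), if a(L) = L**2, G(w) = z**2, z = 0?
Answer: 124405/8 ≈ 15551.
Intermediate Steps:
W = 32 (W = 8 + 2*12 = 8 + 24 = 32)
G(w) = 0 (G(w) = 0**2 = 0)
g(B) = 5/4 - 2/B (g(B) = 5/4 + (-8/B)/4 = 5/4 - 2/B)
m(U) = -2*U (m(U) = -2*(U - 1*0) = -2*(U + 0) = -2*U)
(14529 + m(g(W))) + a(-32) = (14529 - 2*(5/4 - 2/32)) + (-32)**2 = (14529 - 2*(5/4 - 2*1/32)) + 1024 = (14529 - 2*(5/4 - 1/16)) + 1024 = (14529 - 2*19/16) + 1024 = (14529 - 19/8) + 1024 = 116213/8 + 1024 = 124405/8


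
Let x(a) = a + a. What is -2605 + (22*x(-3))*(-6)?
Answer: -1813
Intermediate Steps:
x(a) = 2*a
-2605 + (22*x(-3))*(-6) = -2605 + (22*(2*(-3)))*(-6) = -2605 + (22*(-6))*(-6) = -2605 - 132*(-6) = -2605 + 792 = -1813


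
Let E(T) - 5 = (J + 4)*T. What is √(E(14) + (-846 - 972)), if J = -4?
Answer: 7*I*√37 ≈ 42.579*I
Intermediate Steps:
E(T) = 5 (E(T) = 5 + (-4 + 4)*T = 5 + 0*T = 5 + 0 = 5)
√(E(14) + (-846 - 972)) = √(5 + (-846 - 972)) = √(5 - 1818) = √(-1813) = 7*I*√37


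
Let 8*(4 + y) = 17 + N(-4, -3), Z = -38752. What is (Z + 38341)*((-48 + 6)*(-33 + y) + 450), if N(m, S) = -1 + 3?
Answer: -3130587/4 ≈ -7.8265e+5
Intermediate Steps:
N(m, S) = 2
y = -13/8 (y = -4 + (17 + 2)/8 = -4 + (⅛)*19 = -4 + 19/8 = -13/8 ≈ -1.6250)
(Z + 38341)*((-48 + 6)*(-33 + y) + 450) = (-38752 + 38341)*((-48 + 6)*(-33 - 13/8) + 450) = -411*(-42*(-277/8) + 450) = -411*(5817/4 + 450) = -411*7617/4 = -3130587/4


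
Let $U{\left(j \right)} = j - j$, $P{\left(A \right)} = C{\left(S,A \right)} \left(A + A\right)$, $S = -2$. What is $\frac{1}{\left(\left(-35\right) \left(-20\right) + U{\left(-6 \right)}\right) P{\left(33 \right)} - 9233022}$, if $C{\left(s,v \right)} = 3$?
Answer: $- \frac{1}{9094422} \approx -1.0996 \cdot 10^{-7}$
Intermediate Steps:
$P{\left(A \right)} = 6 A$ ($P{\left(A \right)} = 3 \left(A + A\right) = 3 \cdot 2 A = 6 A$)
$U{\left(j \right)} = 0$
$\frac{1}{\left(\left(-35\right) \left(-20\right) + U{\left(-6 \right)}\right) P{\left(33 \right)} - 9233022} = \frac{1}{\left(\left(-35\right) \left(-20\right) + 0\right) 6 \cdot 33 - 9233022} = \frac{1}{\left(700 + 0\right) 198 - 9233022} = \frac{1}{700 \cdot 198 - 9233022} = \frac{1}{138600 - 9233022} = \frac{1}{-9094422} = - \frac{1}{9094422}$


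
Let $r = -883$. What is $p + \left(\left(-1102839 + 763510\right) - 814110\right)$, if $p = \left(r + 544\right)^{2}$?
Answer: $-1038518$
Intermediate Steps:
$p = 114921$ ($p = \left(-883 + 544\right)^{2} = \left(-339\right)^{2} = 114921$)
$p + \left(\left(-1102839 + 763510\right) - 814110\right) = 114921 + \left(\left(-1102839 + 763510\right) - 814110\right) = 114921 - 1153439 = -1038518$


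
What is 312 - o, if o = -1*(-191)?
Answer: 121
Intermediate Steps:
o = 191
312 - o = 312 - 1*191 = 312 - 191 = 121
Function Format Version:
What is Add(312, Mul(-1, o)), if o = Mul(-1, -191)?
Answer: 121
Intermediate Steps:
o = 191
Add(312, Mul(-1, o)) = Add(312, Mul(-1, 191)) = Add(312, -191) = 121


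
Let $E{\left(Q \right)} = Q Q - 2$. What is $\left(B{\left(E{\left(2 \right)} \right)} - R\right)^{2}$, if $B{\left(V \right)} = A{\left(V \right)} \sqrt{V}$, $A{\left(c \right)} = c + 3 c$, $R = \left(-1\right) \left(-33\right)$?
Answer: $1217 - 528 \sqrt{2} \approx 470.3$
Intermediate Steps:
$E{\left(Q \right)} = -2 + Q^{2}$ ($E{\left(Q \right)} = Q^{2} - 2 = -2 + Q^{2}$)
$R = 33$
$A{\left(c \right)} = 4 c$
$B{\left(V \right)} = 4 V^{\frac{3}{2}}$ ($B{\left(V \right)} = 4 V \sqrt{V} = 4 V^{\frac{3}{2}}$)
$\left(B{\left(E{\left(2 \right)} \right)} - R\right)^{2} = \left(4 \left(-2 + 2^{2}\right)^{\frac{3}{2}} - 33\right)^{2} = \left(4 \left(-2 + 4\right)^{\frac{3}{2}} - 33\right)^{2} = \left(4 \cdot 2^{\frac{3}{2}} - 33\right)^{2} = \left(4 \cdot 2 \sqrt{2} - 33\right)^{2} = \left(8 \sqrt{2} - 33\right)^{2} = \left(-33 + 8 \sqrt{2}\right)^{2}$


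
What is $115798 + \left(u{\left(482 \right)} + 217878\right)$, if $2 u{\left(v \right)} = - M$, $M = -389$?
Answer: $\frac{667741}{2} \approx 3.3387 \cdot 10^{5}$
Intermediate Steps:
$u{\left(v \right)} = \frac{389}{2}$ ($u{\left(v \right)} = \frac{\left(-1\right) \left(-389\right)}{2} = \frac{1}{2} \cdot 389 = \frac{389}{2}$)
$115798 + \left(u{\left(482 \right)} + 217878\right) = 115798 + \left(\frac{389}{2} + 217878\right) = 115798 + \frac{436145}{2} = \frac{667741}{2}$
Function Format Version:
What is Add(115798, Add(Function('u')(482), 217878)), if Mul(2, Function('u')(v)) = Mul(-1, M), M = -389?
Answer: Rational(667741, 2) ≈ 3.3387e+5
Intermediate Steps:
Function('u')(v) = Rational(389, 2) (Function('u')(v) = Mul(Rational(1, 2), Mul(-1, -389)) = Mul(Rational(1, 2), 389) = Rational(389, 2))
Add(115798, Add(Function('u')(482), 217878)) = Add(115798, Add(Rational(389, 2), 217878)) = Add(115798, Rational(436145, 2)) = Rational(667741, 2)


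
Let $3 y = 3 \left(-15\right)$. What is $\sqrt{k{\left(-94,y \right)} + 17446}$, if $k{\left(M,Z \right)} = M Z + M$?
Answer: $\sqrt{18762} \approx 136.97$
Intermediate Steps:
$y = -15$ ($y = \frac{3 \left(-15\right)}{3} = \frac{1}{3} \left(-45\right) = -15$)
$k{\left(M,Z \right)} = M + M Z$
$\sqrt{k{\left(-94,y \right)} + 17446} = \sqrt{- 94 \left(1 - 15\right) + 17446} = \sqrt{\left(-94\right) \left(-14\right) + 17446} = \sqrt{1316 + 17446} = \sqrt{18762}$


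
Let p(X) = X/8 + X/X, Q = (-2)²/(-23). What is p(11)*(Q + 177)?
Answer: 77273/184 ≈ 419.96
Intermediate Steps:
Q = -4/23 (Q = 4*(-1/23) = -4/23 ≈ -0.17391)
p(X) = 1 + X/8 (p(X) = X*(⅛) + 1 = X/8 + 1 = 1 + X/8)
p(11)*(Q + 177) = (1 + (⅛)*11)*(-4/23 + 177) = (1 + 11/8)*(4067/23) = (19/8)*(4067/23) = 77273/184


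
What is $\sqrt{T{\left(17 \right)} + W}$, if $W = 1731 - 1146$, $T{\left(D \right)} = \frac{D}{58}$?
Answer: $\frac{\sqrt{1968926}}{58} \approx 24.193$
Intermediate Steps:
$T{\left(D \right)} = \frac{D}{58}$ ($T{\left(D \right)} = D \frac{1}{58} = \frac{D}{58}$)
$W = 585$
$\sqrt{T{\left(17 \right)} + W} = \sqrt{\frac{1}{58} \cdot 17 + 585} = \sqrt{\frac{17}{58} + 585} = \sqrt{\frac{33947}{58}} = \frac{\sqrt{1968926}}{58}$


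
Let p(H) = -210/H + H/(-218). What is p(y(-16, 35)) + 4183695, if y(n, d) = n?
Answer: 3648193549/872 ≈ 4.1837e+6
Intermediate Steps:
p(H) = -210/H - H/218 (p(H) = -210/H + H*(-1/218) = -210/H - H/218)
p(y(-16, 35)) + 4183695 = (-210/(-16) - 1/218*(-16)) + 4183695 = (-210*(-1/16) + 8/109) + 4183695 = (105/8 + 8/109) + 4183695 = 11509/872 + 4183695 = 3648193549/872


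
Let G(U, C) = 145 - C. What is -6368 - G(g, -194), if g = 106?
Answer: -6707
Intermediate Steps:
-6368 - G(g, -194) = -6368 - (145 - 1*(-194)) = -6368 - (145 + 194) = -6368 - 1*339 = -6368 - 339 = -6707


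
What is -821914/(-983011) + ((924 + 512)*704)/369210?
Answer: 648613970162/181468745655 ≈ 3.5742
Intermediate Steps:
-821914/(-983011) + ((924 + 512)*704)/369210 = -821914*(-1/983011) + (1436*704)*(1/369210) = 821914/983011 + 1010944*(1/369210) = 821914/983011 + 505472/184605 = 648613970162/181468745655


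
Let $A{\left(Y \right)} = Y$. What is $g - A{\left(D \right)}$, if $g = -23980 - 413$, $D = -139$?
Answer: $-24254$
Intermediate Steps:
$g = -24393$ ($g = -23980 - 413 = -24393$)
$g - A{\left(D \right)} = -24393 - -139 = -24393 + 139 = -24254$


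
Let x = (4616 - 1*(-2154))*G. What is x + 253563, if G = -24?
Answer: 91083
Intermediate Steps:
x = -162480 (x = (4616 - 1*(-2154))*(-24) = (4616 + 2154)*(-24) = 6770*(-24) = -162480)
x + 253563 = -162480 + 253563 = 91083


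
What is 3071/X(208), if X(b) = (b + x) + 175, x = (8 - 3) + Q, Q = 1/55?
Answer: 168905/21341 ≈ 7.9146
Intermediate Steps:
Q = 1/55 ≈ 0.018182
x = 276/55 (x = (8 - 3) + 1/55 = 5 + 1/55 = 276/55 ≈ 5.0182)
X(b) = 9901/55 + b (X(b) = (b + 276/55) + 175 = (276/55 + b) + 175 = 9901/55 + b)
3071/X(208) = 3071/(9901/55 + 208) = 3071/(21341/55) = 3071*(55/21341) = 168905/21341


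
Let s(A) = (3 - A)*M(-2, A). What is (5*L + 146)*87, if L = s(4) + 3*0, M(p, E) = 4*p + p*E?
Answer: 19662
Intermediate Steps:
M(p, E) = 4*p + E*p
s(A) = (-8 - 2*A)*(3 - A) (s(A) = (3 - A)*(-2*(4 + A)) = (3 - A)*(-8 - 2*A) = (-8 - 2*A)*(3 - A))
L = 16 (L = 2*(-3 + 4)*(4 + 4) + 3*0 = 2*1*8 + 0 = 16 + 0 = 16)
(5*L + 146)*87 = (5*16 + 146)*87 = (80 + 146)*87 = 226*87 = 19662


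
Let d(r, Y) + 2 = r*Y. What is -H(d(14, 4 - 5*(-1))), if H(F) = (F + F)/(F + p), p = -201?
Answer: 248/77 ≈ 3.2208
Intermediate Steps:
d(r, Y) = -2 + Y*r (d(r, Y) = -2 + r*Y = -2 + Y*r)
H(F) = 2*F/(-201 + F) (H(F) = (F + F)/(F - 201) = (2*F)/(-201 + F) = 2*F/(-201 + F))
-H(d(14, 4 - 5*(-1))) = -2*(-2 + (4 - 5*(-1))*14)/(-201 + (-2 + (4 - 5*(-1))*14)) = -2*(-2 + (4 + 5)*14)/(-201 + (-2 + (4 + 5)*14)) = -2*(-2 + 9*14)/(-201 + (-2 + 9*14)) = -2*(-2 + 126)/(-201 + (-2 + 126)) = -2*124/(-201 + 124) = -2*124/(-77) = -2*124*(-1)/77 = -1*(-248/77) = 248/77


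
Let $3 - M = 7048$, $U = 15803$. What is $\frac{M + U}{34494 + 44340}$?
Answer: $\frac{4379}{39417} \approx 0.11109$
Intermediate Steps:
$M = -7045$ ($M = 3 - 7048 = -7045$)
$\frac{M + U}{34494 + 44340} = \frac{-7045 + 15803}{34494 + 44340} = \frac{8758}{78834} = 8758 \cdot \frac{1}{78834} = \frac{4379}{39417}$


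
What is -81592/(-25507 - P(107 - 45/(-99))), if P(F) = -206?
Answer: 81592/25301 ≈ 3.2249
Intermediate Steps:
-81592/(-25507 - P(107 - 45/(-99))) = -81592/(-25507 - 1*(-206)) = -81592/(-25507 + 206) = -81592/(-25301) = -81592*(-1/25301) = 81592/25301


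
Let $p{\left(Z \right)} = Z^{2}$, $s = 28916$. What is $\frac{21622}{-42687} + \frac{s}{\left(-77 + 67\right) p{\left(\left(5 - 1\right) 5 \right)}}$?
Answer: $- \frac{330206323}{42687000} \approx -7.7355$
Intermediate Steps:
$\frac{21622}{-42687} + \frac{s}{\left(-77 + 67\right) p{\left(\left(5 - 1\right) 5 \right)}} = \frac{21622}{-42687} + \frac{28916}{\left(-77 + 67\right) \left(\left(5 - 1\right) 5\right)^{2}} = 21622 \left(- \frac{1}{42687}\right) + \frac{28916}{\left(-10\right) \left(4 \cdot 5\right)^{2}} = - \frac{21622}{42687} + \frac{28916}{\left(-10\right) 20^{2}} = - \frac{21622}{42687} + \frac{28916}{\left(-10\right) 400} = - \frac{21622}{42687} + \frac{28916}{-4000} = - \frac{21622}{42687} + 28916 \left(- \frac{1}{4000}\right) = - \frac{21622}{42687} - \frac{7229}{1000} = - \frac{330206323}{42687000}$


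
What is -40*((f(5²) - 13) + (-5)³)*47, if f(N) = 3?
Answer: 253800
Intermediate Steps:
-40*((f(5²) - 13) + (-5)³)*47 = -40*((3 - 13) + (-5)³)*47 = -40*(-10 - 125)*47 = -40*(-135)*47 = 5400*47 = 253800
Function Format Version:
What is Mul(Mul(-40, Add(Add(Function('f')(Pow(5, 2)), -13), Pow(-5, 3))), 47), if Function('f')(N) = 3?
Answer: 253800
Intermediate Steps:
Mul(Mul(-40, Add(Add(Function('f')(Pow(5, 2)), -13), Pow(-5, 3))), 47) = Mul(Mul(-40, Add(Add(3, -13), Pow(-5, 3))), 47) = Mul(Mul(-40, Add(-10, -125)), 47) = Mul(Mul(-40, -135), 47) = Mul(5400, 47) = 253800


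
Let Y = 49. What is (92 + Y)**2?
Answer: 19881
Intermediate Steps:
(92 + Y)**2 = (92 + 49)**2 = 141**2 = 19881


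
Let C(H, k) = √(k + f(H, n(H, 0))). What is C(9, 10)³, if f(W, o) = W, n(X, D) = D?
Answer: 19*√19 ≈ 82.819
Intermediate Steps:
C(H, k) = √(H + k) (C(H, k) = √(k + H) = √(H + k))
C(9, 10)³ = (√(9 + 10))³ = (√19)³ = 19*√19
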